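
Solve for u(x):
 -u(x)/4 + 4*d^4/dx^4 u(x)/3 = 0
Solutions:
 u(x) = C1*exp(-3^(1/4)*x/2) + C2*exp(3^(1/4)*x/2) + C3*sin(3^(1/4)*x/2) + C4*cos(3^(1/4)*x/2)


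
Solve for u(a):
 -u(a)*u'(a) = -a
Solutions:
 u(a) = -sqrt(C1 + a^2)
 u(a) = sqrt(C1 + a^2)


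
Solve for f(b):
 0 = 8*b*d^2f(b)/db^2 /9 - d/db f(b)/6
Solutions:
 f(b) = C1 + C2*b^(19/16)


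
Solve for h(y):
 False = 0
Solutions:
 h(y) = C1 + 3*y*asin(4*y)/4 + zoo*y + 3*sqrt(1 - 16*y^2)/16


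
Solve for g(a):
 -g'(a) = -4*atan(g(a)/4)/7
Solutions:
 Integral(1/atan(_y/4), (_y, g(a))) = C1 + 4*a/7


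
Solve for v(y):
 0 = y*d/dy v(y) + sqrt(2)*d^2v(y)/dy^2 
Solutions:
 v(y) = C1 + C2*erf(2^(1/4)*y/2)


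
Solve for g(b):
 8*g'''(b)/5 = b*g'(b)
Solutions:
 g(b) = C1 + Integral(C2*airyai(5^(1/3)*b/2) + C3*airybi(5^(1/3)*b/2), b)


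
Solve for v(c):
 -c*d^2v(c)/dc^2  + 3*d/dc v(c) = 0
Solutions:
 v(c) = C1 + C2*c^4


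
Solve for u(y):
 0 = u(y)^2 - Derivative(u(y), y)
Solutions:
 u(y) = -1/(C1 + y)


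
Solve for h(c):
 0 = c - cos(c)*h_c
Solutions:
 h(c) = C1 + Integral(c/cos(c), c)


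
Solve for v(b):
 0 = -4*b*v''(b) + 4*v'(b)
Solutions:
 v(b) = C1 + C2*b^2


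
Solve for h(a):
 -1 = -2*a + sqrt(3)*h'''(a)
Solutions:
 h(a) = C1 + C2*a + C3*a^2 + sqrt(3)*a^4/36 - sqrt(3)*a^3/18


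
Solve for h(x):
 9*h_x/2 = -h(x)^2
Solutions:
 h(x) = 9/(C1 + 2*x)


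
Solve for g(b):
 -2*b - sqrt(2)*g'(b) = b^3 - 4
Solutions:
 g(b) = C1 - sqrt(2)*b^4/8 - sqrt(2)*b^2/2 + 2*sqrt(2)*b


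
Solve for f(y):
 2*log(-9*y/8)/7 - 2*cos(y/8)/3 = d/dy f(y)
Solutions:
 f(y) = C1 + 2*y*log(-y)/7 - 6*y*log(2)/7 - 2*y/7 + 4*y*log(3)/7 - 16*sin(y/8)/3


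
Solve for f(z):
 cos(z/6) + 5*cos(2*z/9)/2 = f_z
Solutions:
 f(z) = C1 + 6*sin(z/6) + 45*sin(2*z/9)/4


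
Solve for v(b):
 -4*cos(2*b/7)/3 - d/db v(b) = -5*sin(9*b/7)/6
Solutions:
 v(b) = C1 - 14*sin(2*b/7)/3 - 35*cos(9*b/7)/54


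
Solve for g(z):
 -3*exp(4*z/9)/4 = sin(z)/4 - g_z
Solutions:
 g(z) = C1 + 27*exp(4*z/9)/16 - cos(z)/4


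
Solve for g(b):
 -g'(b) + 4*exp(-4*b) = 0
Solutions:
 g(b) = C1 - exp(-4*b)


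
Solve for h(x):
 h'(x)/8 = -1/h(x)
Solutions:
 h(x) = -sqrt(C1 - 16*x)
 h(x) = sqrt(C1 - 16*x)


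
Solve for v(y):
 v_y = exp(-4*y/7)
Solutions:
 v(y) = C1 - 7*exp(-4*y/7)/4


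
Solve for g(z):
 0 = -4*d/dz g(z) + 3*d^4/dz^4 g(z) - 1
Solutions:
 g(z) = C1 + C4*exp(6^(2/3)*z/3) - z/4 + (C2*sin(2^(2/3)*3^(1/6)*z/2) + C3*cos(2^(2/3)*3^(1/6)*z/2))*exp(-6^(2/3)*z/6)


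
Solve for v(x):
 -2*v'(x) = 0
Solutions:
 v(x) = C1


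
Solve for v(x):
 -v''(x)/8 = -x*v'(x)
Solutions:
 v(x) = C1 + C2*erfi(2*x)


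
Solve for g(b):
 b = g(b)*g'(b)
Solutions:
 g(b) = -sqrt(C1 + b^2)
 g(b) = sqrt(C1 + b^2)


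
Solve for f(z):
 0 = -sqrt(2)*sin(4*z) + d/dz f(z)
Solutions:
 f(z) = C1 - sqrt(2)*cos(4*z)/4


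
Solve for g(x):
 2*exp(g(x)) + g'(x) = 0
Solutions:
 g(x) = log(1/(C1 + 2*x))


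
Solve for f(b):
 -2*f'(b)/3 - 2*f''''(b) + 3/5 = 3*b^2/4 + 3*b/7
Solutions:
 f(b) = C1 + C4*exp(-3^(2/3)*b/3) - 3*b^3/8 - 9*b^2/28 + 9*b/10 + (C2*sin(3^(1/6)*b/2) + C3*cos(3^(1/6)*b/2))*exp(3^(2/3)*b/6)


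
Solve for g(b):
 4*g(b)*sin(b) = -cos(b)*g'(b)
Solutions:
 g(b) = C1*cos(b)^4


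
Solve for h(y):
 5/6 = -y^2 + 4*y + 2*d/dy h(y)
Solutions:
 h(y) = C1 + y^3/6 - y^2 + 5*y/12


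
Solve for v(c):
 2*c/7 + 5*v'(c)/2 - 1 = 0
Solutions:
 v(c) = C1 - 2*c^2/35 + 2*c/5


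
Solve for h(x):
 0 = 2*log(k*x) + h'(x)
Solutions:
 h(x) = C1 - 2*x*log(k*x) + 2*x


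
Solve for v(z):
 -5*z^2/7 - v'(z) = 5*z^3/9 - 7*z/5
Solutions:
 v(z) = C1 - 5*z^4/36 - 5*z^3/21 + 7*z^2/10


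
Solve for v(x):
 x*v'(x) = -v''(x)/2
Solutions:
 v(x) = C1 + C2*erf(x)


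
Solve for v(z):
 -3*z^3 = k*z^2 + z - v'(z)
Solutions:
 v(z) = C1 + k*z^3/3 + 3*z^4/4 + z^2/2


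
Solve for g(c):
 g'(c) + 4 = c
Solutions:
 g(c) = C1 + c^2/2 - 4*c


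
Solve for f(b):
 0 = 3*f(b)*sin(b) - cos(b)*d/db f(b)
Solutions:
 f(b) = C1/cos(b)^3


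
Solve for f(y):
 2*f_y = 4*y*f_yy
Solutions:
 f(y) = C1 + C2*y^(3/2)


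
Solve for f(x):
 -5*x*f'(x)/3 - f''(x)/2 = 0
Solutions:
 f(x) = C1 + C2*erf(sqrt(15)*x/3)


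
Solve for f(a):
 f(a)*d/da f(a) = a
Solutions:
 f(a) = -sqrt(C1 + a^2)
 f(a) = sqrt(C1 + a^2)


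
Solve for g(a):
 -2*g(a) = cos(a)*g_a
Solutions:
 g(a) = C1*(sin(a) - 1)/(sin(a) + 1)


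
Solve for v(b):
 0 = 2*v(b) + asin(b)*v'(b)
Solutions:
 v(b) = C1*exp(-2*Integral(1/asin(b), b))


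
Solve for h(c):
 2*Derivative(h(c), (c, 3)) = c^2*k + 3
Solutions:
 h(c) = C1 + C2*c + C3*c^2 + c^5*k/120 + c^3/4


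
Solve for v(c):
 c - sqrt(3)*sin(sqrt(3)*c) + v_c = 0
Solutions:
 v(c) = C1 - c^2/2 - cos(sqrt(3)*c)


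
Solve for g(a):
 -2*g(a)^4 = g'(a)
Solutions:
 g(a) = (-3^(2/3) - 3*3^(1/6)*I)*(1/(C1 + 2*a))^(1/3)/6
 g(a) = (-3^(2/3) + 3*3^(1/6)*I)*(1/(C1 + 2*a))^(1/3)/6
 g(a) = (1/(C1 + 6*a))^(1/3)


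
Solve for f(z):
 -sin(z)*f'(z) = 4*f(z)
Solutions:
 f(z) = C1*(cos(z)^2 + 2*cos(z) + 1)/(cos(z)^2 - 2*cos(z) + 1)


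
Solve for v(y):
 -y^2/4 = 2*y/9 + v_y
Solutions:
 v(y) = C1 - y^3/12 - y^2/9


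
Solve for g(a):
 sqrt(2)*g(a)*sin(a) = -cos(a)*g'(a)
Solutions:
 g(a) = C1*cos(a)^(sqrt(2))


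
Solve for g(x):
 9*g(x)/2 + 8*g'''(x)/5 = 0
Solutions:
 g(x) = C3*exp(x*(-2^(2/3)*45^(1/3) + 3*5^(1/3)*6^(2/3))/16)*sin(3*2^(2/3)*3^(1/6)*5^(1/3)*x/8) + C4*exp(x*(-2^(2/3)*45^(1/3) + 3*5^(1/3)*6^(2/3))/16)*cos(3*2^(2/3)*3^(1/6)*5^(1/3)*x/8) + C5*exp(-x*(2^(2/3)*45^(1/3) + 3*5^(1/3)*6^(2/3))/16) + (C1*sin(3*2^(2/3)*3^(1/6)*5^(1/3)*x/8) + C2*cos(3*2^(2/3)*3^(1/6)*5^(1/3)*x/8))*exp(2^(2/3)*45^(1/3)*x/8)


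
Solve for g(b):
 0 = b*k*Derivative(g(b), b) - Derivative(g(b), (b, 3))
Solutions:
 g(b) = C1 + Integral(C2*airyai(b*k^(1/3)) + C3*airybi(b*k^(1/3)), b)


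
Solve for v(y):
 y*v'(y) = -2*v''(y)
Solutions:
 v(y) = C1 + C2*erf(y/2)


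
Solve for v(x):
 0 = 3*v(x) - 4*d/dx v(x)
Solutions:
 v(x) = C1*exp(3*x/4)


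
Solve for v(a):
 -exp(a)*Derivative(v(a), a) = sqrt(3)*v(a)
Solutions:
 v(a) = C1*exp(sqrt(3)*exp(-a))


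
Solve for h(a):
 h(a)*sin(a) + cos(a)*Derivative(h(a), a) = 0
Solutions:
 h(a) = C1*cos(a)


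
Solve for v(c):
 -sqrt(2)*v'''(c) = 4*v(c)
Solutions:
 v(c) = C3*exp(-sqrt(2)*c) + (C1*sin(sqrt(6)*c/2) + C2*cos(sqrt(6)*c/2))*exp(sqrt(2)*c/2)


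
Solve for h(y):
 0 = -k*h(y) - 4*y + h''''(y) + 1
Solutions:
 h(y) = C1*exp(-k^(1/4)*y) + C2*exp(k^(1/4)*y) + C3*exp(-I*k^(1/4)*y) + C4*exp(I*k^(1/4)*y) - 4*y/k + 1/k


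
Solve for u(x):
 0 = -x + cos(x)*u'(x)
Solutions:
 u(x) = C1 + Integral(x/cos(x), x)


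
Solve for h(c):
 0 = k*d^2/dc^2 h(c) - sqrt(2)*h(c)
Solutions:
 h(c) = C1*exp(-2^(1/4)*c*sqrt(1/k)) + C2*exp(2^(1/4)*c*sqrt(1/k))


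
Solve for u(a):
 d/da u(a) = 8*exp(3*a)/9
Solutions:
 u(a) = C1 + 8*exp(3*a)/27


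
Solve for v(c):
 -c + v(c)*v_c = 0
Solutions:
 v(c) = -sqrt(C1 + c^2)
 v(c) = sqrt(C1 + c^2)


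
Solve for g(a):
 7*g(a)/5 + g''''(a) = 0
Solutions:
 g(a) = (C1*sin(sqrt(2)*5^(3/4)*7^(1/4)*a/10) + C2*cos(sqrt(2)*5^(3/4)*7^(1/4)*a/10))*exp(-sqrt(2)*5^(3/4)*7^(1/4)*a/10) + (C3*sin(sqrt(2)*5^(3/4)*7^(1/4)*a/10) + C4*cos(sqrt(2)*5^(3/4)*7^(1/4)*a/10))*exp(sqrt(2)*5^(3/4)*7^(1/4)*a/10)


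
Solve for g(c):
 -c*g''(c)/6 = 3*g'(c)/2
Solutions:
 g(c) = C1 + C2/c^8


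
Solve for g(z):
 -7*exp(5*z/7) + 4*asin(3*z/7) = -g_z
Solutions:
 g(z) = C1 - 4*z*asin(3*z/7) - 4*sqrt(49 - 9*z^2)/3 + 49*exp(5*z/7)/5


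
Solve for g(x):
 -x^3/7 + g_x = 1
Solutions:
 g(x) = C1 + x^4/28 + x


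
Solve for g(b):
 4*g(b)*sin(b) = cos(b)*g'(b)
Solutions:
 g(b) = C1/cos(b)^4


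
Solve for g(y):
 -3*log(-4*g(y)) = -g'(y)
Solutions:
 -Integral(1/(log(-_y) + 2*log(2)), (_y, g(y)))/3 = C1 - y


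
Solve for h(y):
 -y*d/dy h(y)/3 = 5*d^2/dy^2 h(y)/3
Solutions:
 h(y) = C1 + C2*erf(sqrt(10)*y/10)


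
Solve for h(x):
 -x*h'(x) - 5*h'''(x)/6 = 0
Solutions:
 h(x) = C1 + Integral(C2*airyai(-5^(2/3)*6^(1/3)*x/5) + C3*airybi(-5^(2/3)*6^(1/3)*x/5), x)


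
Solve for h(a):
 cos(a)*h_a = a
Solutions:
 h(a) = C1 + Integral(a/cos(a), a)


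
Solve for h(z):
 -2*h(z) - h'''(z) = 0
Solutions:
 h(z) = C3*exp(-2^(1/3)*z) + (C1*sin(2^(1/3)*sqrt(3)*z/2) + C2*cos(2^(1/3)*sqrt(3)*z/2))*exp(2^(1/3)*z/2)


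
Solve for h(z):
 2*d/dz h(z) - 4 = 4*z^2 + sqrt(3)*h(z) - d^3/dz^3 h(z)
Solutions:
 h(z) = C1*exp(-2^(1/3)*sqrt(3)*z*(-4/(9 + sqrt(113))^(1/3) + 2^(1/3)*(9 + sqrt(113))^(1/3))/12)*sin(2^(1/3)*z*((9 + sqrt(113))^(-1/3) + 2^(1/3)*(9 + sqrt(113))^(1/3)/4)) + C2*exp(-2^(1/3)*sqrt(3)*z*(-4/(9 + sqrt(113))^(1/3) + 2^(1/3)*(9 + sqrt(113))^(1/3))/12)*cos(2^(1/3)*z*((9 + sqrt(113))^(-1/3) + 2^(1/3)*(9 + sqrt(113))^(1/3)/4)) + C3*exp(2^(1/3)*sqrt(3)*z*(-4/(9 + sqrt(113))^(1/3) + 2^(1/3)*(9 + sqrt(113))^(1/3))/6) - 4*sqrt(3)*z^2/3 - 16*z/3 - 44*sqrt(3)/9


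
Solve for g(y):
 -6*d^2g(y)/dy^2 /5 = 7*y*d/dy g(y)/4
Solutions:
 g(y) = C1 + C2*erf(sqrt(105)*y/12)


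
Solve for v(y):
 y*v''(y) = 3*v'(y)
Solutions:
 v(y) = C1 + C2*y^4


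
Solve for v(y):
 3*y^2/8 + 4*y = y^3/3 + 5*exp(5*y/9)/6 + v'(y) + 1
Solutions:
 v(y) = C1 - y^4/12 + y^3/8 + 2*y^2 - y - 3*exp(5*y/9)/2


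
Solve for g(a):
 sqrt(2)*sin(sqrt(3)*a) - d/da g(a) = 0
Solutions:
 g(a) = C1 - sqrt(6)*cos(sqrt(3)*a)/3


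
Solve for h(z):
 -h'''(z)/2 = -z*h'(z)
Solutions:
 h(z) = C1 + Integral(C2*airyai(2^(1/3)*z) + C3*airybi(2^(1/3)*z), z)


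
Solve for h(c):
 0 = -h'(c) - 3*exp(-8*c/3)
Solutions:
 h(c) = C1 + 9*exp(-8*c/3)/8


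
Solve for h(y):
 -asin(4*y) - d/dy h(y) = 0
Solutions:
 h(y) = C1 - y*asin(4*y) - sqrt(1 - 16*y^2)/4


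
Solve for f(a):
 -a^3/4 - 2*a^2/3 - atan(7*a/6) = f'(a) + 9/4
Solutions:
 f(a) = C1 - a^4/16 - 2*a^3/9 - a*atan(7*a/6) - 9*a/4 + 3*log(49*a^2 + 36)/7


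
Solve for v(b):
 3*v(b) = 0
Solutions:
 v(b) = 0


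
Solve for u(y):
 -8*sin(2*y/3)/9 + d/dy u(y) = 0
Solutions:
 u(y) = C1 - 4*cos(2*y/3)/3


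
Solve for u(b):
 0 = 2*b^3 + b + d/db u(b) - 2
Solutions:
 u(b) = C1 - b^4/2 - b^2/2 + 2*b


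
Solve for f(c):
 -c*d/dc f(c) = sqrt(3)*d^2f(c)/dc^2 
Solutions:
 f(c) = C1 + C2*erf(sqrt(2)*3^(3/4)*c/6)


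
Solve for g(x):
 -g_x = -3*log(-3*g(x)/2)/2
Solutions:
 -2*Integral(1/(log(-_y) - log(2) + log(3)), (_y, g(x)))/3 = C1 - x


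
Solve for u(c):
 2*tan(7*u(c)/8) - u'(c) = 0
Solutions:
 u(c) = -8*asin(C1*exp(7*c/4))/7 + 8*pi/7
 u(c) = 8*asin(C1*exp(7*c/4))/7


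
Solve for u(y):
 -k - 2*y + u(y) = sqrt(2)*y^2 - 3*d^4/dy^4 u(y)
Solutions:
 u(y) = k + sqrt(2)*y^2 + 2*y + (C1*sin(sqrt(2)*3^(3/4)*y/6) + C2*cos(sqrt(2)*3^(3/4)*y/6))*exp(-sqrt(2)*3^(3/4)*y/6) + (C3*sin(sqrt(2)*3^(3/4)*y/6) + C4*cos(sqrt(2)*3^(3/4)*y/6))*exp(sqrt(2)*3^(3/4)*y/6)


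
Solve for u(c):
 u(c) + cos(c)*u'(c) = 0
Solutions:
 u(c) = C1*sqrt(sin(c) - 1)/sqrt(sin(c) + 1)


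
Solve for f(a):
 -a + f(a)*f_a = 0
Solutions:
 f(a) = -sqrt(C1 + a^2)
 f(a) = sqrt(C1 + a^2)


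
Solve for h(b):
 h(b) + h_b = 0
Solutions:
 h(b) = C1*exp(-b)


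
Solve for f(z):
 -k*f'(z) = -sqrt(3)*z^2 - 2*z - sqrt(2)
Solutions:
 f(z) = C1 + sqrt(3)*z^3/(3*k) + z^2/k + sqrt(2)*z/k


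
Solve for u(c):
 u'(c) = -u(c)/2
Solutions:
 u(c) = C1*exp(-c/2)


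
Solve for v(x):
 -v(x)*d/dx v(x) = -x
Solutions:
 v(x) = -sqrt(C1 + x^2)
 v(x) = sqrt(C1 + x^2)


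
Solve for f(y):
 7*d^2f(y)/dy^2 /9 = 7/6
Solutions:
 f(y) = C1 + C2*y + 3*y^2/4


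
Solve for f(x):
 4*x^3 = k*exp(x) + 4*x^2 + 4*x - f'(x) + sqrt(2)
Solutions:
 f(x) = C1 + k*exp(x) - x^4 + 4*x^3/3 + 2*x^2 + sqrt(2)*x


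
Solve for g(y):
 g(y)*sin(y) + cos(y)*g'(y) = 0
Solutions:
 g(y) = C1*cos(y)


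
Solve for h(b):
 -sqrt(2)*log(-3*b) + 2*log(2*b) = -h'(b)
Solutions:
 h(b) = C1 - b*(2 - sqrt(2))*log(b) + b*(-sqrt(2) - 2*log(2) + sqrt(2)*log(3) + 2 + sqrt(2)*I*pi)


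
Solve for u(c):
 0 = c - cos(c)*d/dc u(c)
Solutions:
 u(c) = C1 + Integral(c/cos(c), c)


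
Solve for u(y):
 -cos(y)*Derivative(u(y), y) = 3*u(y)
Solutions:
 u(y) = C1*(sin(y) - 1)^(3/2)/(sin(y) + 1)^(3/2)


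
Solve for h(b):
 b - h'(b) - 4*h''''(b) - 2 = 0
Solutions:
 h(b) = C1 + C4*exp(-2^(1/3)*b/2) + b^2/2 - 2*b + (C2*sin(2^(1/3)*sqrt(3)*b/4) + C3*cos(2^(1/3)*sqrt(3)*b/4))*exp(2^(1/3)*b/4)


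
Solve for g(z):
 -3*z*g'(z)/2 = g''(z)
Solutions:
 g(z) = C1 + C2*erf(sqrt(3)*z/2)


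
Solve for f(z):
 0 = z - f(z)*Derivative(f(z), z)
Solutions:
 f(z) = -sqrt(C1 + z^2)
 f(z) = sqrt(C1 + z^2)


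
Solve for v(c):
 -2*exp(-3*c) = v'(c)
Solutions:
 v(c) = C1 + 2*exp(-3*c)/3


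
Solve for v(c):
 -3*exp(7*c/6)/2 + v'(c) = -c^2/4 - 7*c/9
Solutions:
 v(c) = C1 - c^3/12 - 7*c^2/18 + 9*exp(7*c/6)/7


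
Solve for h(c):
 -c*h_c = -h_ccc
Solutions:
 h(c) = C1 + Integral(C2*airyai(c) + C3*airybi(c), c)


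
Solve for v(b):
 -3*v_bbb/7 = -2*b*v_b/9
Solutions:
 v(b) = C1 + Integral(C2*airyai(14^(1/3)*b/3) + C3*airybi(14^(1/3)*b/3), b)


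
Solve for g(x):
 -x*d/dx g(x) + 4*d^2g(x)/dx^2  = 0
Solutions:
 g(x) = C1 + C2*erfi(sqrt(2)*x/4)


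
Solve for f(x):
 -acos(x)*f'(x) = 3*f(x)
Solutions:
 f(x) = C1*exp(-3*Integral(1/acos(x), x))


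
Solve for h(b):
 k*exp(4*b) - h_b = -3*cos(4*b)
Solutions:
 h(b) = C1 + k*exp(4*b)/4 + 3*sin(4*b)/4


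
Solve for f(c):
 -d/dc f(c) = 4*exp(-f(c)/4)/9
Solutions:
 f(c) = 4*log(C1 - c/9)


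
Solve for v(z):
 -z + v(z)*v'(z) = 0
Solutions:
 v(z) = -sqrt(C1 + z^2)
 v(z) = sqrt(C1 + z^2)


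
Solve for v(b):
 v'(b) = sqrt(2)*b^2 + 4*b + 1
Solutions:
 v(b) = C1 + sqrt(2)*b^3/3 + 2*b^2 + b


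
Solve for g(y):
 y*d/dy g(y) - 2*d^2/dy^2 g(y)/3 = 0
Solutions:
 g(y) = C1 + C2*erfi(sqrt(3)*y/2)


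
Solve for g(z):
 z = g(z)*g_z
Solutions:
 g(z) = -sqrt(C1 + z^2)
 g(z) = sqrt(C1 + z^2)


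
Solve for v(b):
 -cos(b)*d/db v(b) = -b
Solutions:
 v(b) = C1 + Integral(b/cos(b), b)


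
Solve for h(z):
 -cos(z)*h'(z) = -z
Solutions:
 h(z) = C1 + Integral(z/cos(z), z)


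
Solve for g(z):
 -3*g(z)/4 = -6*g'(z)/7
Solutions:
 g(z) = C1*exp(7*z/8)


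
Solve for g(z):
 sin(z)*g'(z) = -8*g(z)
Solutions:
 g(z) = C1*(cos(z)^4 + 4*cos(z)^3 + 6*cos(z)^2 + 4*cos(z) + 1)/(cos(z)^4 - 4*cos(z)^3 + 6*cos(z)^2 - 4*cos(z) + 1)


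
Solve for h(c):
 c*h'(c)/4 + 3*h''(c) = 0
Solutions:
 h(c) = C1 + C2*erf(sqrt(6)*c/12)


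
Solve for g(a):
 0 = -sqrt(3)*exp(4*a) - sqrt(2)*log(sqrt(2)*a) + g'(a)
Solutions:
 g(a) = C1 + sqrt(2)*a*log(a) + sqrt(2)*a*(-1 + log(2)/2) + sqrt(3)*exp(4*a)/4


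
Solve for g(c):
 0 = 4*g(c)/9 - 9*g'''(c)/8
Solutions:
 g(c) = C3*exp(2*6^(2/3)*c/9) + (C1*sin(2^(2/3)*3^(1/6)*c/3) + C2*cos(2^(2/3)*3^(1/6)*c/3))*exp(-6^(2/3)*c/9)


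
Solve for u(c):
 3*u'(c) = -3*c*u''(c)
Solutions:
 u(c) = C1 + C2*log(c)


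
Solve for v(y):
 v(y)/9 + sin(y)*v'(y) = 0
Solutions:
 v(y) = C1*(cos(y) + 1)^(1/18)/(cos(y) - 1)^(1/18)


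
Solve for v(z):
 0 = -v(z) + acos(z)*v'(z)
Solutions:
 v(z) = C1*exp(Integral(1/acos(z), z))


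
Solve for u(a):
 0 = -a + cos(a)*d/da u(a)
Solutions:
 u(a) = C1 + Integral(a/cos(a), a)


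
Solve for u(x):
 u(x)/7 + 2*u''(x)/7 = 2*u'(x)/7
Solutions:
 u(x) = (C1*sin(x/2) + C2*cos(x/2))*exp(x/2)


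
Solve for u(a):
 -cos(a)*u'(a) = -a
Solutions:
 u(a) = C1 + Integral(a/cos(a), a)


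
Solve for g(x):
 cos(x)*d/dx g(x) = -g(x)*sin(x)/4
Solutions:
 g(x) = C1*cos(x)^(1/4)


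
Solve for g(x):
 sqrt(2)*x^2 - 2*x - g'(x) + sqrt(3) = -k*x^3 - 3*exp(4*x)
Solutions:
 g(x) = C1 + k*x^4/4 + sqrt(2)*x^3/3 - x^2 + sqrt(3)*x + 3*exp(4*x)/4


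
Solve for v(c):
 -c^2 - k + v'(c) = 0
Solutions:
 v(c) = C1 + c^3/3 + c*k


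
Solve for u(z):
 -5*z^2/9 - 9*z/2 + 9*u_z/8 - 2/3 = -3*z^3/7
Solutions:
 u(z) = C1 - 2*z^4/21 + 40*z^3/243 + 2*z^2 + 16*z/27


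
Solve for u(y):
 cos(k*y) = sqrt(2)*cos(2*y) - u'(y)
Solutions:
 u(y) = C1 + sqrt(2)*sin(2*y)/2 - sin(k*y)/k


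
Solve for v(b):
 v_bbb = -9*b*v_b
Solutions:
 v(b) = C1 + Integral(C2*airyai(-3^(2/3)*b) + C3*airybi(-3^(2/3)*b), b)


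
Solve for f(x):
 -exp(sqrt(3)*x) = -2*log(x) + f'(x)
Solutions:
 f(x) = C1 + 2*x*log(x) - 2*x - sqrt(3)*exp(sqrt(3)*x)/3


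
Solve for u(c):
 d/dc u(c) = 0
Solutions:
 u(c) = C1


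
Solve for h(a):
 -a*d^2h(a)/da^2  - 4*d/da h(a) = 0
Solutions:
 h(a) = C1 + C2/a^3


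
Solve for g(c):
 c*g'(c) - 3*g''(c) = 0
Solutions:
 g(c) = C1 + C2*erfi(sqrt(6)*c/6)


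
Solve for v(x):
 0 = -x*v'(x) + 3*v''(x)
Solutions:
 v(x) = C1 + C2*erfi(sqrt(6)*x/6)


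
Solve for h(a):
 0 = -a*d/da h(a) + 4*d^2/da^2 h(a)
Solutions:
 h(a) = C1 + C2*erfi(sqrt(2)*a/4)


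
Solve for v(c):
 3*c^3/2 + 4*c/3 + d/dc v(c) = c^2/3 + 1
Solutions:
 v(c) = C1 - 3*c^4/8 + c^3/9 - 2*c^2/3 + c


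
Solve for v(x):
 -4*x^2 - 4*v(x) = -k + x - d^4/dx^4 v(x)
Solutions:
 v(x) = C1*exp(-sqrt(2)*x) + C2*exp(sqrt(2)*x) + C3*sin(sqrt(2)*x) + C4*cos(sqrt(2)*x) + k/4 - x^2 - x/4


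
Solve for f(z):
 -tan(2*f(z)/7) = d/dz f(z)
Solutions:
 f(z) = -7*asin(C1*exp(-2*z/7))/2 + 7*pi/2
 f(z) = 7*asin(C1*exp(-2*z/7))/2


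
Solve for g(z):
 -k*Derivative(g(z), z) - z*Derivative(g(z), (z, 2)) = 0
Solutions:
 g(z) = C1 + z^(1 - re(k))*(C2*sin(log(z)*Abs(im(k))) + C3*cos(log(z)*im(k)))


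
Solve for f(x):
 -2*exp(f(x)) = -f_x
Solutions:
 f(x) = log(-1/(C1 + 2*x))


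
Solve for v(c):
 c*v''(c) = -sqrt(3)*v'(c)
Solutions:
 v(c) = C1 + C2*c^(1 - sqrt(3))


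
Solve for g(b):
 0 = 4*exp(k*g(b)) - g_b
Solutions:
 g(b) = Piecewise((log(-1/(C1*k + 4*b*k))/k, Ne(k, 0)), (nan, True))
 g(b) = Piecewise((C1 + 4*b, Eq(k, 0)), (nan, True))


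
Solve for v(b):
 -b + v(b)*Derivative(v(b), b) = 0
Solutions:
 v(b) = -sqrt(C1 + b^2)
 v(b) = sqrt(C1 + b^2)


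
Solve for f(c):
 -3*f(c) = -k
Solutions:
 f(c) = k/3


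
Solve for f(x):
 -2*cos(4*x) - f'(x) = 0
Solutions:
 f(x) = C1 - sin(4*x)/2


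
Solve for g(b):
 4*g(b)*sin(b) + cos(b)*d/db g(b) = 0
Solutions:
 g(b) = C1*cos(b)^4


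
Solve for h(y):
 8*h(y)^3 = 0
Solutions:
 h(y) = 0


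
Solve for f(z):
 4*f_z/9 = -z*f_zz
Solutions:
 f(z) = C1 + C2*z^(5/9)


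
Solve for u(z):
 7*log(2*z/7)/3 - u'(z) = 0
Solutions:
 u(z) = C1 + 7*z*log(z)/3 - 7*z*log(7)/3 - 7*z/3 + 7*z*log(2)/3


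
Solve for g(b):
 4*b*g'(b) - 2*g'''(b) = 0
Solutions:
 g(b) = C1 + Integral(C2*airyai(2^(1/3)*b) + C3*airybi(2^(1/3)*b), b)


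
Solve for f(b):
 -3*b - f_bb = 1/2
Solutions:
 f(b) = C1 + C2*b - b^3/2 - b^2/4


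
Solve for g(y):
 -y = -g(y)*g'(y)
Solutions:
 g(y) = -sqrt(C1 + y^2)
 g(y) = sqrt(C1 + y^2)


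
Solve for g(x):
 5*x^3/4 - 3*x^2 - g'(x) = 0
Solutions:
 g(x) = C1 + 5*x^4/16 - x^3


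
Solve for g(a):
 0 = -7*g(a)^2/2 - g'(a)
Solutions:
 g(a) = 2/(C1 + 7*a)


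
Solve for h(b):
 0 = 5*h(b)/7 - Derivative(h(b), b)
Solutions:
 h(b) = C1*exp(5*b/7)


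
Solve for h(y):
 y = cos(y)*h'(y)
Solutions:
 h(y) = C1 + Integral(y/cos(y), y)


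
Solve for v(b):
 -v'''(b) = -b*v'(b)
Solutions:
 v(b) = C1 + Integral(C2*airyai(b) + C3*airybi(b), b)


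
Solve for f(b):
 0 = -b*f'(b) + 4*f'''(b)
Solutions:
 f(b) = C1 + Integral(C2*airyai(2^(1/3)*b/2) + C3*airybi(2^(1/3)*b/2), b)


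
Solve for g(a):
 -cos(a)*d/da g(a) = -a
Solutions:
 g(a) = C1 + Integral(a/cos(a), a)


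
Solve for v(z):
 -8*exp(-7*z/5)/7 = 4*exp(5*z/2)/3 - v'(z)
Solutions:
 v(z) = C1 + 8*exp(5*z/2)/15 - 40*exp(-7*z/5)/49


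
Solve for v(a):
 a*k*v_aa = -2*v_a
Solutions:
 v(a) = C1 + a^(((re(k) - 2)*re(k) + im(k)^2)/(re(k)^2 + im(k)^2))*(C2*sin(2*log(a)*Abs(im(k))/(re(k)^2 + im(k)^2)) + C3*cos(2*log(a)*im(k)/(re(k)^2 + im(k)^2)))


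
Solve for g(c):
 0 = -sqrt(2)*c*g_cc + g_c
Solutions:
 g(c) = C1 + C2*c^(sqrt(2)/2 + 1)


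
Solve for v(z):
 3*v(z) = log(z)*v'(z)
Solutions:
 v(z) = C1*exp(3*li(z))


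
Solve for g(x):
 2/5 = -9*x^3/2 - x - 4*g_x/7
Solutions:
 g(x) = C1 - 63*x^4/32 - 7*x^2/8 - 7*x/10


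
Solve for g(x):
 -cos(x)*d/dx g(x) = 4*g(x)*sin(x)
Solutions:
 g(x) = C1*cos(x)^4


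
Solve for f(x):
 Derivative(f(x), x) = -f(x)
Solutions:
 f(x) = C1*exp(-x)


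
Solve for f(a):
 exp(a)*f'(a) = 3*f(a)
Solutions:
 f(a) = C1*exp(-3*exp(-a))


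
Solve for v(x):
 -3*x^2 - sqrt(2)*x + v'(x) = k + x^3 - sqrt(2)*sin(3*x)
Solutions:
 v(x) = C1 + k*x + x^4/4 + x^3 + sqrt(2)*x^2/2 + sqrt(2)*cos(3*x)/3


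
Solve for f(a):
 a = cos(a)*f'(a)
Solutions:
 f(a) = C1 + Integral(a/cos(a), a)


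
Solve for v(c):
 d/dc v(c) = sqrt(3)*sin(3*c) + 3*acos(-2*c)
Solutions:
 v(c) = C1 + 3*c*acos(-2*c) + 3*sqrt(1 - 4*c^2)/2 - sqrt(3)*cos(3*c)/3


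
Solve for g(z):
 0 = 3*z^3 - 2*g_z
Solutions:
 g(z) = C1 + 3*z^4/8


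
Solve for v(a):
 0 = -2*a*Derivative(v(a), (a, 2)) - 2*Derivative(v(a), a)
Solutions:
 v(a) = C1 + C2*log(a)


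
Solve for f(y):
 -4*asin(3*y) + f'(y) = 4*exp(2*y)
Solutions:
 f(y) = C1 + 4*y*asin(3*y) + 4*sqrt(1 - 9*y^2)/3 + 2*exp(2*y)


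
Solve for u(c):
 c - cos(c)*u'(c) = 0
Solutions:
 u(c) = C1 + Integral(c/cos(c), c)


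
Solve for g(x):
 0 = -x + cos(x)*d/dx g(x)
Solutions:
 g(x) = C1 + Integral(x/cos(x), x)


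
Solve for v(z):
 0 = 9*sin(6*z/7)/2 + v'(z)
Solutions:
 v(z) = C1 + 21*cos(6*z/7)/4


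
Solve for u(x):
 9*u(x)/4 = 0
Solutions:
 u(x) = 0


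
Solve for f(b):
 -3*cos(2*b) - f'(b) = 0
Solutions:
 f(b) = C1 - 3*sin(2*b)/2


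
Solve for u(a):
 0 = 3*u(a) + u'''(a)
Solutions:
 u(a) = C3*exp(-3^(1/3)*a) + (C1*sin(3^(5/6)*a/2) + C2*cos(3^(5/6)*a/2))*exp(3^(1/3)*a/2)


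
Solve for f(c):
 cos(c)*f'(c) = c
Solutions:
 f(c) = C1 + Integral(c/cos(c), c)


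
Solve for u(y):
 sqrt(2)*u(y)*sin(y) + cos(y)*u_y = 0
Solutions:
 u(y) = C1*cos(y)^(sqrt(2))


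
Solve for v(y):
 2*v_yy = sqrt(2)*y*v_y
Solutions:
 v(y) = C1 + C2*erfi(2^(1/4)*y/2)


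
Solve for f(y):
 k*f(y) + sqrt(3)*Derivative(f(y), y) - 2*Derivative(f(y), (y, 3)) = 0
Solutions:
 f(y) = C1*exp(-2^(1/3)*y*(3^(2/3)*(-3*k + sqrt(9*k^2 - 2*sqrt(3)))^(1/3) + 2^(1/3)*3^(5/6)/(-3*k + sqrt(9*k^2 - 2*sqrt(3)))^(1/3))/6) + C2*exp(2^(1/3)*y*(3^(2/3)*(-3*k + sqrt(9*k^2 - 2*sqrt(3)))^(1/3)/12 - 3^(1/6)*I*(-3*k + sqrt(9*k^2 - 2*sqrt(3)))^(1/3)/4 - 2^(1/3)*sqrt(3)/((-3^(2/3) + 3*3^(1/6)*I)*(-3*k + sqrt(9*k^2 - 2*sqrt(3)))^(1/3)))) + C3*exp(2^(1/3)*y*(3^(2/3)*(-3*k + sqrt(9*k^2 - 2*sqrt(3)))^(1/3)/12 + 3^(1/6)*I*(-3*k + sqrt(9*k^2 - 2*sqrt(3)))^(1/3)/4 + 2^(1/3)*sqrt(3)/((3^(2/3) + 3*3^(1/6)*I)*(-3*k + sqrt(9*k^2 - 2*sqrt(3)))^(1/3))))


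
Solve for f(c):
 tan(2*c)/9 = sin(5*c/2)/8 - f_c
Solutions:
 f(c) = C1 + log(cos(2*c))/18 - cos(5*c/2)/20


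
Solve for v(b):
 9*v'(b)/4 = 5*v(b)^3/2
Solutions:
 v(b) = -3*sqrt(2)*sqrt(-1/(C1 + 10*b))/2
 v(b) = 3*sqrt(2)*sqrt(-1/(C1 + 10*b))/2


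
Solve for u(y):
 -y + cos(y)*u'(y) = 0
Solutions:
 u(y) = C1 + Integral(y/cos(y), y)


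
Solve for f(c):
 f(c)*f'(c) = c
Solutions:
 f(c) = -sqrt(C1 + c^2)
 f(c) = sqrt(C1 + c^2)


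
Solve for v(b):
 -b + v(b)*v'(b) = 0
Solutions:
 v(b) = -sqrt(C1 + b^2)
 v(b) = sqrt(C1 + b^2)


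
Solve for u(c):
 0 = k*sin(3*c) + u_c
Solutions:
 u(c) = C1 + k*cos(3*c)/3


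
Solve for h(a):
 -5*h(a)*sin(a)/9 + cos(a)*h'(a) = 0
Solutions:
 h(a) = C1/cos(a)^(5/9)


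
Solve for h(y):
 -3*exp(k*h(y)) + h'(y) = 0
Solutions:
 h(y) = Piecewise((log(-1/(C1*k + 3*k*y))/k, Ne(k, 0)), (nan, True))
 h(y) = Piecewise((C1 + 3*y, Eq(k, 0)), (nan, True))


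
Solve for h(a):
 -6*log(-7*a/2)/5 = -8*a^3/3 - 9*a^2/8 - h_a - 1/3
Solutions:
 h(a) = C1 - 2*a^4/3 - 3*a^3/8 + 6*a*log(-a)/5 + a*(-23 - 18*log(2) + 18*log(7))/15


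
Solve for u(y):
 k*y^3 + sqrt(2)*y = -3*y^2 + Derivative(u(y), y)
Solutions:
 u(y) = C1 + k*y^4/4 + y^3 + sqrt(2)*y^2/2


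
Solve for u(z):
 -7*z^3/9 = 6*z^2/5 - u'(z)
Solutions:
 u(z) = C1 + 7*z^4/36 + 2*z^3/5


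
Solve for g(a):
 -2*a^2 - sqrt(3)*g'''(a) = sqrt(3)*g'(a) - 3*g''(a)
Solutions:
 g(a) = C1 - 2*sqrt(3)*a^3/9 - 2*a^2 - 8*sqrt(3)*a/3 + (C2*sin(a/2) + C3*cos(a/2))*exp(sqrt(3)*a/2)


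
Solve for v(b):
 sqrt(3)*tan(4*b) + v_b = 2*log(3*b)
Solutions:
 v(b) = C1 + 2*b*log(b) - 2*b + 2*b*log(3) + sqrt(3)*log(cos(4*b))/4


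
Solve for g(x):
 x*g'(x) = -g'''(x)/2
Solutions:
 g(x) = C1 + Integral(C2*airyai(-2^(1/3)*x) + C3*airybi(-2^(1/3)*x), x)


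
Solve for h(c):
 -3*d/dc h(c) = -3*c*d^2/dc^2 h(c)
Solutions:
 h(c) = C1 + C2*c^2


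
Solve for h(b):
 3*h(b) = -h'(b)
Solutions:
 h(b) = C1*exp(-3*b)


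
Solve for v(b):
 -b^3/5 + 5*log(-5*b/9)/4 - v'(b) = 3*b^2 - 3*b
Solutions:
 v(b) = C1 - b^4/20 - b^3 + 3*b^2/2 + 5*b*log(-b)/4 + 5*b*(-2*log(3) - 1 + log(5))/4


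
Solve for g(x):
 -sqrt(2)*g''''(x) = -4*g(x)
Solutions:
 g(x) = C1*exp(-2^(3/8)*x) + C2*exp(2^(3/8)*x) + C3*sin(2^(3/8)*x) + C4*cos(2^(3/8)*x)


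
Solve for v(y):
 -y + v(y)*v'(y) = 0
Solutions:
 v(y) = -sqrt(C1 + y^2)
 v(y) = sqrt(C1 + y^2)


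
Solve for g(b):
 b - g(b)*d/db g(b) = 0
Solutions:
 g(b) = -sqrt(C1 + b^2)
 g(b) = sqrt(C1 + b^2)


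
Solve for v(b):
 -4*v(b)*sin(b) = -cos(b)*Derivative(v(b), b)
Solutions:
 v(b) = C1/cos(b)^4


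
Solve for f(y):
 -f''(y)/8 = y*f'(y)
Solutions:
 f(y) = C1 + C2*erf(2*y)


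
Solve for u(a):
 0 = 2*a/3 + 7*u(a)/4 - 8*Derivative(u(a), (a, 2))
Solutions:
 u(a) = C1*exp(-sqrt(14)*a/8) + C2*exp(sqrt(14)*a/8) - 8*a/21


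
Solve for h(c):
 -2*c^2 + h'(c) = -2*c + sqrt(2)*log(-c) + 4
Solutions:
 h(c) = C1 + 2*c^3/3 - c^2 + sqrt(2)*c*log(-c) + c*(4 - sqrt(2))


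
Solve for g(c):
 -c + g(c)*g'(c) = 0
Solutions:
 g(c) = -sqrt(C1 + c^2)
 g(c) = sqrt(C1 + c^2)


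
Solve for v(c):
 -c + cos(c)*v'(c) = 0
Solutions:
 v(c) = C1 + Integral(c/cos(c), c)


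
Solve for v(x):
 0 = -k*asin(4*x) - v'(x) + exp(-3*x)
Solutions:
 v(x) = C1 - k*x*asin(4*x) - k*sqrt(1 - 16*x^2)/4 - exp(-3*x)/3


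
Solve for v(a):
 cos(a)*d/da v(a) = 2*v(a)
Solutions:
 v(a) = C1*(sin(a) + 1)/(sin(a) - 1)


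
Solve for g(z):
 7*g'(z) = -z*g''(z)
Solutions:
 g(z) = C1 + C2/z^6


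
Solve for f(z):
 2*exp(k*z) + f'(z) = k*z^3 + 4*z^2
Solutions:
 f(z) = C1 + k*z^4/4 + 4*z^3/3 - 2*exp(k*z)/k


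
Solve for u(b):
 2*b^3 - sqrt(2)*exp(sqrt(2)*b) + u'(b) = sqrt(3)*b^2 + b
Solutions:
 u(b) = C1 - b^4/2 + sqrt(3)*b^3/3 + b^2/2 + exp(sqrt(2)*b)


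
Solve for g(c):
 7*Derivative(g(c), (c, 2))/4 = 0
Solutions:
 g(c) = C1 + C2*c


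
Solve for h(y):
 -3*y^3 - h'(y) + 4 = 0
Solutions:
 h(y) = C1 - 3*y^4/4 + 4*y


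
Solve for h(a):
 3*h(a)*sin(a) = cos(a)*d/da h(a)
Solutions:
 h(a) = C1/cos(a)^3


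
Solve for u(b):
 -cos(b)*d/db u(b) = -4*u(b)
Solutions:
 u(b) = C1*(sin(b)^2 + 2*sin(b) + 1)/(sin(b)^2 - 2*sin(b) + 1)


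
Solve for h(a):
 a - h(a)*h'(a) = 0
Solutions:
 h(a) = -sqrt(C1 + a^2)
 h(a) = sqrt(C1 + a^2)


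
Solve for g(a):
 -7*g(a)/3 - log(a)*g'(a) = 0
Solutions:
 g(a) = C1*exp(-7*li(a)/3)


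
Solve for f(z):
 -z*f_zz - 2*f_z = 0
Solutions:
 f(z) = C1 + C2/z


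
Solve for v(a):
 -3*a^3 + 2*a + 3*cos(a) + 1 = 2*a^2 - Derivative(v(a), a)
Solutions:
 v(a) = C1 + 3*a^4/4 + 2*a^3/3 - a^2 - a - 3*sin(a)


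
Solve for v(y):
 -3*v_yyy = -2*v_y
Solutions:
 v(y) = C1 + C2*exp(-sqrt(6)*y/3) + C3*exp(sqrt(6)*y/3)


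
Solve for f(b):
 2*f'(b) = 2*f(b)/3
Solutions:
 f(b) = C1*exp(b/3)


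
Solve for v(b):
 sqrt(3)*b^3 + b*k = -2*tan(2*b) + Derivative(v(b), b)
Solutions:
 v(b) = C1 + sqrt(3)*b^4/4 + b^2*k/2 - log(cos(2*b))


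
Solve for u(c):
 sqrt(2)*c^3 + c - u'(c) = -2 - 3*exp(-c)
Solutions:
 u(c) = C1 + sqrt(2)*c^4/4 + c^2/2 + 2*c - 3*exp(-c)


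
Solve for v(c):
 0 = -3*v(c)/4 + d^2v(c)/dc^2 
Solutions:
 v(c) = C1*exp(-sqrt(3)*c/2) + C2*exp(sqrt(3)*c/2)


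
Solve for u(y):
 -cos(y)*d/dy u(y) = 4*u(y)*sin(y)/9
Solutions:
 u(y) = C1*cos(y)^(4/9)


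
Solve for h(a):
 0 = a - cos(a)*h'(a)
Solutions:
 h(a) = C1 + Integral(a/cos(a), a)


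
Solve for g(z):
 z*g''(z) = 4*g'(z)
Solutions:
 g(z) = C1 + C2*z^5


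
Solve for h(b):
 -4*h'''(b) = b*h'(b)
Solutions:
 h(b) = C1 + Integral(C2*airyai(-2^(1/3)*b/2) + C3*airybi(-2^(1/3)*b/2), b)


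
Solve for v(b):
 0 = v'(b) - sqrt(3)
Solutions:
 v(b) = C1 + sqrt(3)*b


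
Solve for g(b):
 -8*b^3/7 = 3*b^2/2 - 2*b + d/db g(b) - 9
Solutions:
 g(b) = C1 - 2*b^4/7 - b^3/2 + b^2 + 9*b


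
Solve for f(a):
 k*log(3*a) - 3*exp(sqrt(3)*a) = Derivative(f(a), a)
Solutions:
 f(a) = C1 + a*k*log(a) + a*k*(-1 + log(3)) - sqrt(3)*exp(sqrt(3)*a)


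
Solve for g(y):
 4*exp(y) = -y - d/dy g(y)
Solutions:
 g(y) = C1 - y^2/2 - 4*exp(y)


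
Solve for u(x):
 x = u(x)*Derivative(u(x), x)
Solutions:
 u(x) = -sqrt(C1 + x^2)
 u(x) = sqrt(C1 + x^2)


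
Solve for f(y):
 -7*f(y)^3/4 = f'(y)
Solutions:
 f(y) = -sqrt(2)*sqrt(-1/(C1 - 7*y))
 f(y) = sqrt(2)*sqrt(-1/(C1 - 7*y))


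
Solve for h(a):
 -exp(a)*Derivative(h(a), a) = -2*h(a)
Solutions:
 h(a) = C1*exp(-2*exp(-a))


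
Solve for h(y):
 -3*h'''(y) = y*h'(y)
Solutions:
 h(y) = C1 + Integral(C2*airyai(-3^(2/3)*y/3) + C3*airybi(-3^(2/3)*y/3), y)


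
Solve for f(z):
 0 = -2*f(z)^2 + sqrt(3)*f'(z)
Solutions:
 f(z) = -3/(C1 + 2*sqrt(3)*z)


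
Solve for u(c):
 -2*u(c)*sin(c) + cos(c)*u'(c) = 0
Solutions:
 u(c) = C1/cos(c)^2


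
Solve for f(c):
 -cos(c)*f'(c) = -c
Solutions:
 f(c) = C1 + Integral(c/cos(c), c)


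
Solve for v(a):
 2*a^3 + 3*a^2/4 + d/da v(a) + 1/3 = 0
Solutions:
 v(a) = C1 - a^4/2 - a^3/4 - a/3


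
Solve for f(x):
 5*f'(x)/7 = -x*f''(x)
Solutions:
 f(x) = C1 + C2*x^(2/7)


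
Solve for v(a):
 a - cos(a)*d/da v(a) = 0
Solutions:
 v(a) = C1 + Integral(a/cos(a), a)


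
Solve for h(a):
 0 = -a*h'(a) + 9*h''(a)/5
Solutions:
 h(a) = C1 + C2*erfi(sqrt(10)*a/6)


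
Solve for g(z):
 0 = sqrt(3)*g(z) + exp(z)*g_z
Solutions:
 g(z) = C1*exp(sqrt(3)*exp(-z))


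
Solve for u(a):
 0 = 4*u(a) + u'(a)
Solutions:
 u(a) = C1*exp(-4*a)


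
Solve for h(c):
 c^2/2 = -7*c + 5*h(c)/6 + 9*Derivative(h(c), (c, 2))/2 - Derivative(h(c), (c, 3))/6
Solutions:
 h(c) = C1*exp(c*(-2^(2/3)*(sqrt(14605) + 1463)^(1/3)/4 - 81*2^(1/3)/(2*(sqrt(14605) + 1463)^(1/3)) + 9))*sin(2^(1/3)*sqrt(3)*c*(-2^(1/3)*(sqrt(14605) + 1463)^(1/3) + 162/(sqrt(14605) + 1463)^(1/3))/4) + C2*exp(c*(-2^(2/3)*(sqrt(14605) + 1463)^(1/3)/4 - 81*2^(1/3)/(2*(sqrt(14605) + 1463)^(1/3)) + 9))*cos(2^(1/3)*sqrt(3)*c*(-2^(1/3)*(sqrt(14605) + 1463)^(1/3) + 162/(sqrt(14605) + 1463)^(1/3))/4) + C3*exp(c*(81*2^(1/3)/(sqrt(14605) + 1463)^(1/3) + 9 + 2^(2/3)*(sqrt(14605) + 1463)^(1/3)/2)) + 3*c^2/5 + 42*c/5 - 162/25


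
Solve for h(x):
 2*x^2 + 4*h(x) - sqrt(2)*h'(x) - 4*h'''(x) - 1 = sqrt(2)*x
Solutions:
 h(x) = C1*exp(3^(1/3)*x*(-(36 + sqrt(6)*sqrt(sqrt(2) + 216))^(1/3) + sqrt(2)*3^(1/3)/(36 + sqrt(6)*sqrt(sqrt(2) + 216))^(1/3))/12)*sin(3^(1/6)*x*(3*sqrt(2)/(36 + sqrt(6)*sqrt(sqrt(2) + 216))^(1/3) + 3^(2/3)*(36 + sqrt(6)*sqrt(sqrt(2) + 216))^(1/3))/12) + C2*exp(3^(1/3)*x*(-(36 + sqrt(6)*sqrt(sqrt(2) + 216))^(1/3) + sqrt(2)*3^(1/3)/(36 + sqrt(6)*sqrt(sqrt(2) + 216))^(1/3))/12)*cos(3^(1/6)*x*(3*sqrt(2)/(36 + sqrt(6)*sqrt(sqrt(2) + 216))^(1/3) + 3^(2/3)*(36 + sqrt(6)*sqrt(sqrt(2) + 216))^(1/3))/12) + C3*exp(-3^(1/3)*x*(-(36 + sqrt(6)*sqrt(sqrt(2) + 216))^(1/3) + sqrt(2)*3^(1/3)/(36 + sqrt(6)*sqrt(sqrt(2) + 216))^(1/3))/6) - x^2/2 + 1/4


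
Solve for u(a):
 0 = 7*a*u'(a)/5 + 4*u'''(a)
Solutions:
 u(a) = C1 + Integral(C2*airyai(-350^(1/3)*a/10) + C3*airybi(-350^(1/3)*a/10), a)


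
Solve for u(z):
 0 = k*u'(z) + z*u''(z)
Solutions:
 u(z) = C1 + z^(1 - re(k))*(C2*sin(log(z)*Abs(im(k))) + C3*cos(log(z)*im(k)))


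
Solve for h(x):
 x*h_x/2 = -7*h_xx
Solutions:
 h(x) = C1 + C2*erf(sqrt(7)*x/14)


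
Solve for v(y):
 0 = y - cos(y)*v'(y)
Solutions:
 v(y) = C1 + Integral(y/cos(y), y)


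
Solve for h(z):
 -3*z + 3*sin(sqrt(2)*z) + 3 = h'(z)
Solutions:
 h(z) = C1 - 3*z^2/2 + 3*z - 3*sqrt(2)*cos(sqrt(2)*z)/2


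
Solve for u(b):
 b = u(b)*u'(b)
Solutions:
 u(b) = -sqrt(C1 + b^2)
 u(b) = sqrt(C1 + b^2)


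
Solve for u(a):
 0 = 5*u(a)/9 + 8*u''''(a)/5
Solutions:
 u(a) = (C1*sin(sqrt(15)*2^(3/4)*a/12) + C2*cos(sqrt(15)*2^(3/4)*a/12))*exp(-sqrt(15)*2^(3/4)*a/12) + (C3*sin(sqrt(15)*2^(3/4)*a/12) + C4*cos(sqrt(15)*2^(3/4)*a/12))*exp(sqrt(15)*2^(3/4)*a/12)


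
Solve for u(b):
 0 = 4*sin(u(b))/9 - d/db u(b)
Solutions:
 -4*b/9 + log(cos(u(b)) - 1)/2 - log(cos(u(b)) + 1)/2 = C1


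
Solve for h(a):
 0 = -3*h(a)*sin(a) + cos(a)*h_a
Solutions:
 h(a) = C1/cos(a)^3


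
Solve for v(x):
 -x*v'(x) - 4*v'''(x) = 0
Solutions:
 v(x) = C1 + Integral(C2*airyai(-2^(1/3)*x/2) + C3*airybi(-2^(1/3)*x/2), x)


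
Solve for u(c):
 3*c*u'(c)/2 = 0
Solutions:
 u(c) = C1


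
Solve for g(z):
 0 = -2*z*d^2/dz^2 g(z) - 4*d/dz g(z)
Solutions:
 g(z) = C1 + C2/z


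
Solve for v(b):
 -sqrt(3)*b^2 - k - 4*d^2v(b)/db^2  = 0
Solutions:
 v(b) = C1 + C2*b - sqrt(3)*b^4/48 - b^2*k/8


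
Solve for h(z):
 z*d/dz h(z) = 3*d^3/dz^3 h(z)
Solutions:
 h(z) = C1 + Integral(C2*airyai(3^(2/3)*z/3) + C3*airybi(3^(2/3)*z/3), z)


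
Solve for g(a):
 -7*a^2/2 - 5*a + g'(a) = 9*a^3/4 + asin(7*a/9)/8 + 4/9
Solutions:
 g(a) = C1 + 9*a^4/16 + 7*a^3/6 + 5*a^2/2 + a*asin(7*a/9)/8 + 4*a/9 + sqrt(81 - 49*a^2)/56


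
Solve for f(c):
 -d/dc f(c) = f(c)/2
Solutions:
 f(c) = C1*exp(-c/2)


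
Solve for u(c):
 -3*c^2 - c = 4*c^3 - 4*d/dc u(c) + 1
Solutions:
 u(c) = C1 + c^4/4 + c^3/4 + c^2/8 + c/4


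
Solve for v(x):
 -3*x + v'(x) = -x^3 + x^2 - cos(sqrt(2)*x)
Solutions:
 v(x) = C1 - x^4/4 + x^3/3 + 3*x^2/2 - sqrt(2)*sin(sqrt(2)*x)/2


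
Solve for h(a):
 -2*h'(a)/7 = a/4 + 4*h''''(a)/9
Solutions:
 h(a) = C1 + C4*exp(-42^(2/3)*a/14) - 7*a^2/16 + (C2*sin(3*14^(2/3)*3^(1/6)*a/28) + C3*cos(3*14^(2/3)*3^(1/6)*a/28))*exp(42^(2/3)*a/28)


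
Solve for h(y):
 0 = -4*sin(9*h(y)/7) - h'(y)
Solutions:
 4*y + 7*log(cos(9*h(y)/7) - 1)/18 - 7*log(cos(9*h(y)/7) + 1)/18 = C1


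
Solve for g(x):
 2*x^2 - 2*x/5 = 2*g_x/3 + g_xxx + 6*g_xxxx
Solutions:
 g(x) = C1 + C2*exp(x*(-2 + (18*sqrt(326) + 325)^(-1/3) + (18*sqrt(326) + 325)^(1/3))/36)*sin(sqrt(3)*x*(-(18*sqrt(326) + 325)^(1/3) + (18*sqrt(326) + 325)^(-1/3))/36) + C3*exp(x*(-2 + (18*sqrt(326) + 325)^(-1/3) + (18*sqrt(326) + 325)^(1/3))/36)*cos(sqrt(3)*x*(-(18*sqrt(326) + 325)^(1/3) + (18*sqrt(326) + 325)^(-1/3))/36) + C4*exp(-x*((18*sqrt(326) + 325)^(-1/3) + 1 + (18*sqrt(326) + 325)^(1/3))/18) + x^3 - 3*x^2/10 - 9*x


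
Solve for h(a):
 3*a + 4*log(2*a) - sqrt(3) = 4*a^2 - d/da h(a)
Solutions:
 h(a) = C1 + 4*a^3/3 - 3*a^2/2 - 4*a*log(a) - a*log(16) + sqrt(3)*a + 4*a


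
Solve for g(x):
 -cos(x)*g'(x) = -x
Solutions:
 g(x) = C1 + Integral(x/cos(x), x)


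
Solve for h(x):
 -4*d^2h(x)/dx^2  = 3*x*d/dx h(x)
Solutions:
 h(x) = C1 + C2*erf(sqrt(6)*x/4)


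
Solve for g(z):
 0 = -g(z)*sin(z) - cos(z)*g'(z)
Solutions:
 g(z) = C1*cos(z)


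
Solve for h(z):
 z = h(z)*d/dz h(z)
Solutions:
 h(z) = -sqrt(C1 + z^2)
 h(z) = sqrt(C1 + z^2)


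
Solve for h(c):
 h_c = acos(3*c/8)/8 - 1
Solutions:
 h(c) = C1 + c*acos(3*c/8)/8 - c - sqrt(64 - 9*c^2)/24


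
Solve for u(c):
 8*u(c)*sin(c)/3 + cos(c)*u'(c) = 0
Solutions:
 u(c) = C1*cos(c)^(8/3)


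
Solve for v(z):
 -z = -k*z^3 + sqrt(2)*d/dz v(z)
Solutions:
 v(z) = C1 + sqrt(2)*k*z^4/8 - sqrt(2)*z^2/4


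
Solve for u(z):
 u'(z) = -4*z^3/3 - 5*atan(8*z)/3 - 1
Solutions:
 u(z) = C1 - z^4/3 - 5*z*atan(8*z)/3 - z + 5*log(64*z^2 + 1)/48


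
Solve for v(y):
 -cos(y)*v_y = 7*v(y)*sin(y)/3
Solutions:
 v(y) = C1*cos(y)^(7/3)


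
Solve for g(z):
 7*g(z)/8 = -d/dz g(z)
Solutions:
 g(z) = C1*exp(-7*z/8)


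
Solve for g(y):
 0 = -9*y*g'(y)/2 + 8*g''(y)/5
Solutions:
 g(y) = C1 + C2*erfi(3*sqrt(10)*y/8)


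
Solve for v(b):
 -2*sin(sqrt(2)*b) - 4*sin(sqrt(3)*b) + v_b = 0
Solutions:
 v(b) = C1 - sqrt(2)*cos(sqrt(2)*b) - 4*sqrt(3)*cos(sqrt(3)*b)/3


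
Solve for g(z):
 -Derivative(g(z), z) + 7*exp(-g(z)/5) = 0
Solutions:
 g(z) = 5*log(C1 + 7*z/5)


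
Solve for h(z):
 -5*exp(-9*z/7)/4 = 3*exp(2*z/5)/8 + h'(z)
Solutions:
 h(z) = C1 - 15*exp(2*z/5)/16 + 35*exp(-9*z/7)/36


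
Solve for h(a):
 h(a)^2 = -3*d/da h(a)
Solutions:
 h(a) = 3/(C1 + a)


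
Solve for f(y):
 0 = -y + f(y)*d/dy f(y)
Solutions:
 f(y) = -sqrt(C1 + y^2)
 f(y) = sqrt(C1 + y^2)


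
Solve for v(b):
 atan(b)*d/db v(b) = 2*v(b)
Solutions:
 v(b) = C1*exp(2*Integral(1/atan(b), b))


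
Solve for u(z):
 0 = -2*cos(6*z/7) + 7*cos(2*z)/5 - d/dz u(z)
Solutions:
 u(z) = C1 - 7*sin(6*z/7)/3 + 7*sin(2*z)/10


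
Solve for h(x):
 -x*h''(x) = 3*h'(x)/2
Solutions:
 h(x) = C1 + C2/sqrt(x)


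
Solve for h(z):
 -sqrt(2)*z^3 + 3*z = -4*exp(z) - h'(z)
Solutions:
 h(z) = C1 + sqrt(2)*z^4/4 - 3*z^2/2 - 4*exp(z)


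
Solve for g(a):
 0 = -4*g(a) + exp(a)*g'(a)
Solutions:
 g(a) = C1*exp(-4*exp(-a))


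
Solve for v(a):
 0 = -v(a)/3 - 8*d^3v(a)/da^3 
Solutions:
 v(a) = C3*exp(-3^(2/3)*a/6) + (C1*sin(3^(1/6)*a/4) + C2*cos(3^(1/6)*a/4))*exp(3^(2/3)*a/12)


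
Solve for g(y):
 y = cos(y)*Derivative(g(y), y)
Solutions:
 g(y) = C1 + Integral(y/cos(y), y)


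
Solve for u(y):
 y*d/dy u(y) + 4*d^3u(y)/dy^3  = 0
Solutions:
 u(y) = C1 + Integral(C2*airyai(-2^(1/3)*y/2) + C3*airybi(-2^(1/3)*y/2), y)


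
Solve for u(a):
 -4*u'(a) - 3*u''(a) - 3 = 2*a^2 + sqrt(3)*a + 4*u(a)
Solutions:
 u(a) = -a^2/2 - sqrt(3)*a/4 + a + (C1*sin(2*sqrt(2)*a/3) + C2*cos(2*sqrt(2)*a/3))*exp(-2*a/3) - 1 + sqrt(3)/4


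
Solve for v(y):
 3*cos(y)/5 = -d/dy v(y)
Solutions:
 v(y) = C1 - 3*sin(y)/5


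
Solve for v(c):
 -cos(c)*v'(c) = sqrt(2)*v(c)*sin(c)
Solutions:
 v(c) = C1*cos(c)^(sqrt(2))


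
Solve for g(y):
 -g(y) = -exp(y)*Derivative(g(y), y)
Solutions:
 g(y) = C1*exp(-exp(-y))


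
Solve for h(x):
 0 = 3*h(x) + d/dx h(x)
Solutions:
 h(x) = C1*exp(-3*x)


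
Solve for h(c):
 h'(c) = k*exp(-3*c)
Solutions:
 h(c) = C1 - k*exp(-3*c)/3


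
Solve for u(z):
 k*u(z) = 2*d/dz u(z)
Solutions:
 u(z) = C1*exp(k*z/2)


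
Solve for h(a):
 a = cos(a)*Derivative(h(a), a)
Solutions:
 h(a) = C1 + Integral(a/cos(a), a)


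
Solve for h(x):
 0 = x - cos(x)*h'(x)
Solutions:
 h(x) = C1 + Integral(x/cos(x), x)


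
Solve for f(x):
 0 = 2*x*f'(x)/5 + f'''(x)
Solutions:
 f(x) = C1 + Integral(C2*airyai(-2^(1/3)*5^(2/3)*x/5) + C3*airybi(-2^(1/3)*5^(2/3)*x/5), x)


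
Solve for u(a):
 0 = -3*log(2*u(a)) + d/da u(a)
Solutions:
 -Integral(1/(log(_y) + log(2)), (_y, u(a)))/3 = C1 - a


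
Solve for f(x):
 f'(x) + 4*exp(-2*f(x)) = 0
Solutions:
 f(x) = log(-sqrt(C1 - 8*x))
 f(x) = log(C1 - 8*x)/2


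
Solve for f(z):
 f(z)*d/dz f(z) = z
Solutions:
 f(z) = -sqrt(C1 + z^2)
 f(z) = sqrt(C1 + z^2)
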